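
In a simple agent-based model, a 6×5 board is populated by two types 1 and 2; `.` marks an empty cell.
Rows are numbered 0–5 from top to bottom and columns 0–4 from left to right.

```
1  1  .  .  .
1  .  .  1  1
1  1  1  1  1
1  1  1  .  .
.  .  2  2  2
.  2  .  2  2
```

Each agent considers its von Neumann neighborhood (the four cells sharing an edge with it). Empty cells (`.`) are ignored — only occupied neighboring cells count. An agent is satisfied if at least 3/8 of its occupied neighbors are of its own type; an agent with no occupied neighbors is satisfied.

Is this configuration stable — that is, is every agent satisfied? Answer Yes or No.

(0,0)1 2/2 ok
(0,1)1 1/1 ok
(1,0)1 2/2 ok
(1,3)1 2/2 ok
(1,4)1 2/2 ok
(2,0)1 3/3 ok
(2,1)1 3/3 ok
(2,2)1 3/3 ok
(2,3)1 3/3 ok
(2,4)1 2/2 ok
(3,0)1 2/2 ok
(3,1)1 3/3 ok
(3,2)1 2/3 ok
(4,2)2 1/2 ok
(4,3)2 3/3 ok
(4,4)2 2/2 ok
(5,1)2 0/0 ok
(5,3)2 2/2 ok
(5,4)2 2/2 ok
All meet the threshold, so the configuration is stable.

Yes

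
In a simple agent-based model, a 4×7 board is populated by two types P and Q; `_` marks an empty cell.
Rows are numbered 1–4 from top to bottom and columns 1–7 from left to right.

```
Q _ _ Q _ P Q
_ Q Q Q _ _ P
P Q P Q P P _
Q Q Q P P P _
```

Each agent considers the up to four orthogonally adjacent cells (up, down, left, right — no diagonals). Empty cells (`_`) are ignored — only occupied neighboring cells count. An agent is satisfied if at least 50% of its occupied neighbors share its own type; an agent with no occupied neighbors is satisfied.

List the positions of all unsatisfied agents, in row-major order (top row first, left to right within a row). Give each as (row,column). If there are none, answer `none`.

(1,6), (1,7), (2,7), (3,1), (3,3), (3,4), (4,3), (4,4)

Row 1: (1,1)Q 0/0 ✓ · (1,4)Q 1/1 ✓ · (1,6)P 0/1 ✗ · (1,7)Q 0/2 ✗
Row 2: (2,2)Q 2/2 ✓ · (2,3)Q 2/3 ✓ · (2,4)Q 3/3 ✓ · (2,7)P 0/1 ✗
Row 3: (3,1)P 0/2 ✗ · (3,2)Q 2/4 ✓ · (3,3)P 0/4 ✗ · (3,4)Q 1/4 ✗ · (3,5)P 2/3 ✓ · (3,6)P 2/2 ✓
Row 4: (4,1)Q 1/2 ✓ · (4,2)Q 3/3 ✓ · (4,3)Q 1/3 ✗ · (4,4)P 1/3 ✗ · (4,5)P 3/3 ✓ · (4,6)P 2/2 ✓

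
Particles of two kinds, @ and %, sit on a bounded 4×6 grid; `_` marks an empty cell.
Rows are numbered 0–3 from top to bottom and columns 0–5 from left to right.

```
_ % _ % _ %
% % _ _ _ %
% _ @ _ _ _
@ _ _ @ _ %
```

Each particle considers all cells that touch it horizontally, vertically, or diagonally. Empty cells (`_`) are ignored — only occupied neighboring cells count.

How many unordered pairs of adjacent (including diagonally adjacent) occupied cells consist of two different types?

2

Scan each occupied cell's neighbors to the right and below (and the two forward diagonals) so each pair is counted once.
From row 0: 0 unlike of 3 pairs (running 0/3).
From row 1: 1 unlike of 4 pairs (running 1/7).
From row 2: 1 unlike of 2 pairs (running 2/9).
Total adjacent occupied pairs: 9; unlike-type pairs: 2.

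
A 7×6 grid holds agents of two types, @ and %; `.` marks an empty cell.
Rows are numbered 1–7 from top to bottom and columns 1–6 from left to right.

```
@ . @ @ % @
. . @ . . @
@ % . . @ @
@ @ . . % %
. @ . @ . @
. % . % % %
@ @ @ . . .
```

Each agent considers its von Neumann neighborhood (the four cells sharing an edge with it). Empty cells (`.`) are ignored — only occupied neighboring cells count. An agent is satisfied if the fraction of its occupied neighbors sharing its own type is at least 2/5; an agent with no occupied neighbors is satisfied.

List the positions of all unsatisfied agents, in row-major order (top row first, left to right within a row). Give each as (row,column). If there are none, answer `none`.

(1,1)@ 0/0 ✓
(1,3)@ 2/2 ✓
(1,4)@ 1/2 ✓
(1,5)% 0/2 ✗
(1,6)@ 1/2 ✓
(2,3)@ 1/1 ✓
(2,6)@ 2/2 ✓
(3,1)@ 1/2 ✓
(3,2)% 0/2 ✗
(3,5)@ 1/2 ✓
(3,6)@ 2/3 ✓
(4,1)@ 2/2 ✓
(4,2)@ 2/3 ✓
(4,5)% 1/2 ✓
(4,6)% 1/3 ✗
(5,2)@ 1/2 ✓
(5,4)@ 0/1 ✗
(5,6)@ 0/2 ✗
(6,2)% 0/2 ✗
(6,4)% 1/2 ✓
(6,5)% 2/2 ✓
(6,6)% 1/2 ✓
(7,1)@ 1/1 ✓
(7,2)@ 2/3 ✓
(7,3)@ 1/1 ✓

(1,5), (3,2), (4,6), (5,4), (5,6), (6,2)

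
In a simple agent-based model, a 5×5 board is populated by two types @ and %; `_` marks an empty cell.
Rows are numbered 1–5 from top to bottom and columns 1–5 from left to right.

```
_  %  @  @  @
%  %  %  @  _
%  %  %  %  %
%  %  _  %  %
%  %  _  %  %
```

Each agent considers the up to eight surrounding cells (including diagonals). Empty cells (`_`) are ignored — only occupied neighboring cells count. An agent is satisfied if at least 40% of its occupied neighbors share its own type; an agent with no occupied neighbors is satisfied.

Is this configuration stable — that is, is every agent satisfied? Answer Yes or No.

(1,2)% 3/4 ok
(1,3)@ 2/5 ok
(1,4)@ 3/4 ok
(1,5)@ 2/2 ok
(2,1)% 4/4 ok
(2,2)% 6/7 ok
(2,3)% 5/8 ok
(2,4)@ 3/7 ok
(3,1)% 5/5 ok
(3,2)% 7/7 ok
(3,3)% 6/7 ok
(3,4)% 5/6 ok
(3,5)% 3/4 ok
(4,1)% 5/5 ok
(4,2)% 6/6 ok
(4,4)% 6/6 ok
(4,5)% 5/5 ok
(5,1)% 3/3 ok
(5,2)% 3/3 ok
(5,4)% 3/3 ok
(5,5)% 3/3 ok
All meet the threshold, so the configuration is stable.

Yes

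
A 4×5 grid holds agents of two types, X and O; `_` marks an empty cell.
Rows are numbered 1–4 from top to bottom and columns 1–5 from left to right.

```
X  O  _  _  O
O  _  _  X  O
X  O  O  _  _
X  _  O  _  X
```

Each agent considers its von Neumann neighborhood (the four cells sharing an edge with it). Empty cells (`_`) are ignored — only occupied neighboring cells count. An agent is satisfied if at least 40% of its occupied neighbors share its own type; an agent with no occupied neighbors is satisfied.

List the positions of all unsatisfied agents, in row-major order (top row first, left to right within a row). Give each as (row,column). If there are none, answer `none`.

(1,1), (1,2), (2,1), (2,4), (3,1)

Row 1: (1,1)X 0/2 not · (1,2)O 0/1 not · (1,5)O 1/1 satisfied
Row 2: (2,1)O 0/2 not · (2,4)X 0/1 not · (2,5)O 1/2 satisfied
Row 3: (3,1)X 1/3 not · (3,2)O 1/2 satisfied · (3,3)O 2/2 satisfied
Row 4: (4,1)X 1/1 satisfied · (4,3)O 1/1 satisfied · (4,5)X 0/0 satisfied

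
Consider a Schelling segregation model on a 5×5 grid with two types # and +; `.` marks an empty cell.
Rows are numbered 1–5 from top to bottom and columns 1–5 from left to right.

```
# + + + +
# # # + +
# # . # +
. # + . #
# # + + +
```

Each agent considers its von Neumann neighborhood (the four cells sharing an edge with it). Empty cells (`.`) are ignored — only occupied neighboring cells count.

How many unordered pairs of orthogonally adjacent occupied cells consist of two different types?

10

Scan each occupied cell's neighbors to the right and below so each pair is counted once.
Row 1: #(1,1)–+(1,2)≠ #(1,1)–#(2,1)= +(1,2)–+(1,3)= +(1,2)–#(2,2)≠ +(1,3)–+(1,4)= +(1,3)–#(2,3)≠ +(1,4)–+(1,5)= +(1,4)–+(2,4)= +(1,5)–+(2,5)=  → 3/9 unlike.
Row 2: #(2,1)–#(2,2)= #(2,1)–#(3,1)= #(2,2)–#(2,3)= #(2,2)–#(3,2)= #(2,3)–+(2,4)≠ +(2,4)–+(2,5)= +(2,4)–#(3,4)≠ +(2,5)–+(3,5)=  → 2/8 unlike.
Row 3: #(3,1)–#(3,2)= #(3,2)–#(4,2)= #(3,4)–+(3,5)≠ +(3,5)–#(4,5)≠  → 2/4 unlike.
Row 4: #(4,2)–+(4,3)≠ #(4,2)–#(5,2)= +(4,3)–+(5,3)= #(4,5)–+(5,5)≠  → 2/4 unlike.
Row 5: #(5,1)–#(5,2)= #(5,2)–+(5,3)≠ +(5,3)–+(5,4)= +(5,4)–+(5,5)=  → 1/4 unlike.
Total adjacent occupied pairs: 29; unlike-type pairs: 10.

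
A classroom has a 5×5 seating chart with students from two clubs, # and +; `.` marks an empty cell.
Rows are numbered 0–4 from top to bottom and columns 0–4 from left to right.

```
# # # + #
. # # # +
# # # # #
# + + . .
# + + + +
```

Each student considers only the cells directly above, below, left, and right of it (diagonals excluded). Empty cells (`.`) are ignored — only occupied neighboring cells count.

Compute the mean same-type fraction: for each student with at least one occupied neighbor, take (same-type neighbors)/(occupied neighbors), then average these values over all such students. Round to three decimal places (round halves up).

(0,0)# 1/1
(0,1)# 3/3
(0,2)# 2/3
(0,3)+ 0/3
(0,4)# 0/2
(1,1)# 3/3
(1,2)# 4/4
(1,3)# 2/4
(1,4)+ 0/3
(2,0)# 2/2
(2,1)# 3/4
(2,2)# 3/4
(2,3)# 3/3
(2,4)# 1/2
(3,0)# 2/3
(3,1)+ 2/4
(3,2)+ 2/3
(4,0)# 1/2
(4,1)+ 2/3
(4,2)+ 3/3
(4,3)+ 2/2
(4,4)+ 1/1
Sum over 22 students: 1/1 + 3/3 + 2/3 + 0/3 + 0/2 + 3/3 + 4/4 + 2/4 + 0/3 + 2/2 + 3/4 + 3/4 + 3/3 + 1/2 + 2/3 + 2/4 + 2/3 + 1/2 + 2/3 + 3/3 + 2/2 + 1/1 = 91/6; mean = 91/6 ÷ 22 = 91/132 = 0.689393… → 0.689.

0.689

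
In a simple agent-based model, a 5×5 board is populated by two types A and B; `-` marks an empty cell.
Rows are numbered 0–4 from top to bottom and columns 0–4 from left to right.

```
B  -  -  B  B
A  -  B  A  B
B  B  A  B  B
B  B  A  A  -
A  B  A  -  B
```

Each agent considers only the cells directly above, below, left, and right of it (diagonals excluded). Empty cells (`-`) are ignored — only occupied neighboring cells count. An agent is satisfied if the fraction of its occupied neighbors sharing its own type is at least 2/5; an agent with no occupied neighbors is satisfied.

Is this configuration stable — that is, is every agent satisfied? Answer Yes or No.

Row 0: (0,0)B 0/1 ✗ · (0,3)B 1/2 ✓ · (0,4)B 2/2 ✓
Row 1: (1,0)A 0/2 ✗ · (1,2)B 0/2 ✗ · (1,3)A 0/4 ✗ · (1,4)B 2/3 ✓
Row 2: (2,0)B 2/3 ✓ · (2,1)B 2/3 ✓ · (2,2)A 1/4 ✗ · (2,3)B 1/4 ✗ · (2,4)B 2/2 ✓
Row 3: (3,0)B 2/3 ✓ · (3,1)B 3/4 ✓ · (3,2)A 3/4 ✓ · (3,3)A 1/2 ✓
Row 4: (4,0)A 0/2 ✗ · (4,1)B 1/3 ✗ · (4,2)A 1/2 ✓ · (4,4)B 0/0 ✓
For instance (0,0) has only 0/1 same-type neighbors, below 2/5.

No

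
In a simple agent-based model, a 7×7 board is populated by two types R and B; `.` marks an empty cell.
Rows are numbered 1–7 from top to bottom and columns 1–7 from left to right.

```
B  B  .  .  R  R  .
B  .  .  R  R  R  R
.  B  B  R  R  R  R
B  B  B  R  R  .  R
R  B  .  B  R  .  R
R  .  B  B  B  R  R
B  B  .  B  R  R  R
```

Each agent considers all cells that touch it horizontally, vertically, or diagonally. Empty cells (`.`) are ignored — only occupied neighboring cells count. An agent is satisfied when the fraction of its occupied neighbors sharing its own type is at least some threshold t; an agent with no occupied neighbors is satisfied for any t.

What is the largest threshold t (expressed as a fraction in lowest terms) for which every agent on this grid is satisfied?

(1,1)B 2/2
(1,2)B 2/2
(1,5)R 4/4
(1,6)R 4/4
(2,1)B 3/3
(2,4)R 4/5
(2,5)R 7/7
(2,6)R 7/7
(2,7)R 4/4
(3,2)B 5/5
(3,3)B 3/6
(3,4)R 5/7
(3,5)R 7/7
(3,6)R 7/7
(3,7)R 4/4
(4,1)B 3/4
(4,2)B 5/6
(4,3)B 5/7
(4,4)R 4/7
(4,5)R 5/6
(4,7)R 3/3
(5,1)R 1/4
(5,2)B 4/6
(5,4)B 4/7
(5,5)R 3/6
(5,7)R 3/3
(6,1)R 1/4
(6,3)B 5/5
(6,4)B 4/6
(6,5)B 3/7
(6,6)R 6/7
(6,7)R 4/4
(7,1)B 1/2
(7,2)B 2/3
(7,4)B 3/4
(7,5)R 2/5
(7,6)R 4/5
(7,7)R 3/3
The smallest same-type fraction is 1/4 at (5,1), which reduces to 1/4. Any threshold above that leaves this agent unsatisfied.

1/4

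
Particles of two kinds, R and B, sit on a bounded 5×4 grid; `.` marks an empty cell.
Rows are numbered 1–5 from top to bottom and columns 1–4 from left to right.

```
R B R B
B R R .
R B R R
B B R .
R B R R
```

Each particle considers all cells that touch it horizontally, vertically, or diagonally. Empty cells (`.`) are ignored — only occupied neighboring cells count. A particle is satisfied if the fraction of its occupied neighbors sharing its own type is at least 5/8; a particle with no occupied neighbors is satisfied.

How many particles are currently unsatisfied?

Row 1: (1,1)R 1/3 not · (1,2)B 1/5 not · (1,3)R 2/4 not · (1,4)B 0/2 not
Row 2: (2,1)B 2/5 not · (2,2)R 5/8 satisfied · (2,3)R 4/7 not
Row 3: (3,1)R 1/5 not · (3,2)B 3/8 not · (3,3)R 4/6 satisfied · (3,4)R 3/3 satisfied
Row 4: (4,1)B 3/5 not · (4,2)B 3/8 not · (4,3)R 4/7 not
Row 5: (5,1)R 0/3 not · (5,2)B 2/5 not · (5,3)R 2/4 not · (5,4)R 2/2 satisfied
Unsatisfied: (1,1), (1,2), (1,3), (1,4), (2,1), (2,3), (3,1), (3,2), (4,1), (4,2), (4,3), (5,1), (5,2), (5,3) — 14 in total.

14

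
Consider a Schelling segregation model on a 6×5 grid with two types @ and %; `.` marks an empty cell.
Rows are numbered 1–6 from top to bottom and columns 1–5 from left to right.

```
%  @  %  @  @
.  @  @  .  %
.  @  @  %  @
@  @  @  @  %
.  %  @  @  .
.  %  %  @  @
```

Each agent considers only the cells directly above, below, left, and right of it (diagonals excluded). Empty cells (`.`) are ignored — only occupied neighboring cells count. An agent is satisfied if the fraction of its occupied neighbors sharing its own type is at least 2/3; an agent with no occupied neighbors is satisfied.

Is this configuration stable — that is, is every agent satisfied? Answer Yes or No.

(1,1)% 0/1 not
(1,2)@ 1/3 not
(1,3)% 0/3 not
(1,4)@ 1/2 not
(1,5)@ 1/2 not
(2,2)@ 3/3 satisfied
(2,3)@ 2/3 satisfied
(2,5)% 0/2 not
(3,2)@ 3/3 satisfied
(3,3)@ 3/4 satisfied
(3,4)% 0/3 not
(3,5)@ 0/3 not
(4,1)@ 1/1 satisfied
(4,2)@ 3/4 satisfied
(4,3)@ 4/4 satisfied
(4,4)@ 2/4 not
(4,5)% 0/2 not
(5,2)% 1/3 not
(5,3)@ 2/4 not
(5,4)@ 3/3 satisfied
(6,2)% 2/2 satisfied
(6,3)% 1/3 not
(6,4)@ 2/3 satisfied
(6,5)@ 1/1 satisfied
For instance (1,1) has only 0/1 same-type neighbors, below 2/3.

No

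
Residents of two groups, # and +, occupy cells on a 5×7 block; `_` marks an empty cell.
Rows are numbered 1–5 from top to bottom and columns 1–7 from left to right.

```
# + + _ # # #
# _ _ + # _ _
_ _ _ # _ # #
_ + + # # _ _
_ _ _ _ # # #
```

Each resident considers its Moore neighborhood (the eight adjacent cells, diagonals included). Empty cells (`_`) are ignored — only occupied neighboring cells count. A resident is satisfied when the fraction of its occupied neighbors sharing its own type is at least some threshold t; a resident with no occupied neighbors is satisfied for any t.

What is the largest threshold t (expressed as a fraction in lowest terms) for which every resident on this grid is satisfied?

(1,1)# 1/2
(1,2)+ 1/3
(1,3)+ 2/2
(1,5)# 2/3
(1,6)# 3/3
(1,7)# 1/1
(2,1)# 1/2
(2,4)+ 1/4
(2,5)# 4/5
(3,4)# 3/5
(3,6)# 3/3
(3,7)# 1/1
(4,2)+ 1/1
(4,3)+ 1/3
(4,4)# 3/4
(4,5)# 5/5
(5,5)# 3/3
(5,6)# 3/3
(5,7)# 1/1
The smallest same-type fraction is 1/4 at (2,4), which reduces to 1/4. Any threshold above that leaves this resident unsatisfied.

1/4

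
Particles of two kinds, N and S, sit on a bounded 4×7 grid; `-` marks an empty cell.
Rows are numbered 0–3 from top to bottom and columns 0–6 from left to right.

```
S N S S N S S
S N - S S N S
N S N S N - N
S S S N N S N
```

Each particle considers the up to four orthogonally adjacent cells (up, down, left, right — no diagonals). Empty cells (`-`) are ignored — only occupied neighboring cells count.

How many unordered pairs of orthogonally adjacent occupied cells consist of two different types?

23

Scan each occupied cell's neighbors to the right and below so each pair is counted once.
Row 0: S(0,0)–N(0,1)≠ S(0,0)–S(1,0)= N(0,1)–S(0,2)≠ N(0,1)–N(1,1)= S(0,2)–S(0,3)= S(0,3)–N(0,4)≠ S(0,3)–S(1,3)= N(0,4)–S(0,5)≠ N(0,4)–S(1,4)≠ S(0,5)–S(0,6)= S(0,5)–N(1,5)≠ S(0,6)–S(1,6)=  → 6/12 unlike.
Row 1: S(1,0)–N(1,1)≠ S(1,0)–N(2,0)≠ N(1,1)–S(2,1)≠ S(1,3)–S(1,4)= S(1,3)–S(2,3)= S(1,4)–N(1,5)≠ S(1,4)–N(2,4)≠ N(1,5)–S(1,6)≠ S(1,6)–N(2,6)≠  → 7/9 unlike.
Row 2: N(2,0)–S(2,1)≠ N(2,0)–S(3,0)≠ S(2,1)–N(2,2)≠ S(2,1)–S(3,1)= N(2,2)–S(2,3)≠ N(2,2)–S(3,2)≠ S(2,3)–N(2,4)≠ S(2,3)–N(3,3)≠ N(2,4)–N(3,4)= N(2,6)–N(3,6)=  → 7/10 unlike.
Row 3: S(3,0)–S(3,1)= S(3,1)–S(3,2)= S(3,2)–N(3,3)≠ N(3,3)–N(3,4)= N(3,4)–S(3,5)≠ S(3,5)–N(3,6)≠  → 3/6 unlike.
Total adjacent occupied pairs: 37; unlike-type pairs: 23.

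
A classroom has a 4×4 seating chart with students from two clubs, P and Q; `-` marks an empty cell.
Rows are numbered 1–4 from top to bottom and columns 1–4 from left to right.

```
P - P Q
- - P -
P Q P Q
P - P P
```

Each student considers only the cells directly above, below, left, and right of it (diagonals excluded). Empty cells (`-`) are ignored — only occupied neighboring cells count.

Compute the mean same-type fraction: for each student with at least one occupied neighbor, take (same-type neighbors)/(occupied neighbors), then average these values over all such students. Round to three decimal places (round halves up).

0.500

(1,1)P — no occupied neighbors
(1,3)P 1/2
(1,4)Q 0/1
(2,3)P 2/2
(3,1)P 1/2
(3,2)Q 0/2
(3,3)P 2/4
(3,4)Q 0/2
(4,1)P 1/1
(4,3)P 2/2
(4,4)P 1/2
Sum over 10 students: 1/2 + 0/1 + 2/2 + 1/2 + 0/2 + 2/4 + 0/2 + 1/1 + 2/2 + 1/2 = 5; mean = 5 ÷ 10 = 1/2 = 0.5 → 0.500.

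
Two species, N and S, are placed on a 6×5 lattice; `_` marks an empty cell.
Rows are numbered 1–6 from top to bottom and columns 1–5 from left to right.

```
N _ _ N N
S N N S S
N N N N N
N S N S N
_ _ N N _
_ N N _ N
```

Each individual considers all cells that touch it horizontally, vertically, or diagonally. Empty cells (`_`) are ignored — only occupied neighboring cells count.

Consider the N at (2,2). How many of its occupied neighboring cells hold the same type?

5

Occupied neighbors of (2,2): (1,1)=N, (2,1)=S, (2,3)=N, (3,1)=N, (3,2)=N, (3,3)=N.
Same type (N): 5 of 6.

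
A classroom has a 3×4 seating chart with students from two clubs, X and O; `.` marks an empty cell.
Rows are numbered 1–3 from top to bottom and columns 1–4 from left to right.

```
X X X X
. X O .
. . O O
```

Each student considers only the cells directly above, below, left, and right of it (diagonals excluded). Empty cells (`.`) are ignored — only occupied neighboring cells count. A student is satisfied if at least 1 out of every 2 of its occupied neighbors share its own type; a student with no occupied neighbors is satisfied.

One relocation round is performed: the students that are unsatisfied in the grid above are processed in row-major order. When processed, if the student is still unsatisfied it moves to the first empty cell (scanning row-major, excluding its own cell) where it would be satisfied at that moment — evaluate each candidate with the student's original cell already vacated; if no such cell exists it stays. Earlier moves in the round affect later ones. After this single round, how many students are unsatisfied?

Initially unsatisfied (in order): (2,3).
  (2,3) → (2,4).
Resulting grid:
X X X X
. X . O
. . O O
All satisfied now.

0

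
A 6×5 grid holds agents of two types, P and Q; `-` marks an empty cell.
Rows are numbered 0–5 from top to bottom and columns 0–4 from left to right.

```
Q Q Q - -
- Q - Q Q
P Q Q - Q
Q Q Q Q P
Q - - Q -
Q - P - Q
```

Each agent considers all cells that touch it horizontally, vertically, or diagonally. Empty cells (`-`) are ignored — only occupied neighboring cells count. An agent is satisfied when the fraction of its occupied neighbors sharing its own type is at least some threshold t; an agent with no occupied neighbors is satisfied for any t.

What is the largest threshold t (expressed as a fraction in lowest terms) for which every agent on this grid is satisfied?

0/1

Row 0: (0,0)Q 2/2 · (0,1)Q 3/3 · (0,2)Q 3/3
Row 1: (1,1)Q 5/6 · (1,3)Q 4/4 · (1,4)Q 2/2
Row 2: (2,0)P 0/4 · (2,1)Q 5/6 · (2,2)Q 6/6 · (2,4)Q 3/4
Row 3: (3,0)Q 3/4 · (3,1)Q 5/6 · (3,2)Q 5/5 · (3,3)Q 4/5 · (3,4)P 0/3
Row 4: (4,0)Q 3/3 · (4,3)Q 3/5
Row 5: (5,0)Q 1/1 · (5,2)P 0/1 · (5,4)Q 1/1
The smallest same-type fraction is 0/4 at (2,0), which reduces to 0/1. Any threshold above that leaves this agent unsatisfied.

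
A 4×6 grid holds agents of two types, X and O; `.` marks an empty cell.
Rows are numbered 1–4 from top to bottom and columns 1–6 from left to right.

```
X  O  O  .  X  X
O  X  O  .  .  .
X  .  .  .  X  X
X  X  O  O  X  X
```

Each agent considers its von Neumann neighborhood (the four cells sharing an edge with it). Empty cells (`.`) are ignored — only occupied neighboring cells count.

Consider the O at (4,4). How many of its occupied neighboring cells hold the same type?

Occupied neighbors of (4,4): (4,3)=O, (4,5)=X.
Same type (O): 1 of 2.

1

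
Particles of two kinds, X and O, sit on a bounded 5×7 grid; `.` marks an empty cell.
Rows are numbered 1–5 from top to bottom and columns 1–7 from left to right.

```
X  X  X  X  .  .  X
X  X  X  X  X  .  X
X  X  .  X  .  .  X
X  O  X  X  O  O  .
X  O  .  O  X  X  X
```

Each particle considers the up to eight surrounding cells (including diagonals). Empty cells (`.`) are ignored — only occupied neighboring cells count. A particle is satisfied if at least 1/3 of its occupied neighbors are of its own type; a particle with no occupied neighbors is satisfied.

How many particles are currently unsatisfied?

4

Row 1: (1,1)X 3/3 ok · (1,2)X 5/5 ok · (1,3)X 5/5 ok · (1,4)X 4/4 ok · (1,7)X 1/1 ok
Row 2: (2,1)X 5/5 ok · (2,2)X 7/7 ok · (2,3)X 7/7 ok · (2,4)X 5/5 ok · (2,5)X 3/3 ok · (2,7)X 2/2 ok
Row 3: (3,1)X 4/5 ok · (3,2)X 6/7 ok · (3,4)X 5/6 ok · (3,7)X 1/2 ok
Row 4: (4,1)X 3/5 ok · (4,2)O 1/6 unhappy · (4,3)X 3/6 ok · (4,4)X 3/5 ok · (4,5)O 2/6 ok · (4,6)O 1/5 unhappy
Row 5: (5,1)X 1/3 ok · (5,2)O 1/4 unhappy · (5,4)O 1/4 unhappy · (5,5)X 2/5 ok · (5,6)X 2/4 ok · (5,7)X 1/2 ok
Unsatisfied: (4,2), (4,6), (5,2), (5,4) — 4 in total.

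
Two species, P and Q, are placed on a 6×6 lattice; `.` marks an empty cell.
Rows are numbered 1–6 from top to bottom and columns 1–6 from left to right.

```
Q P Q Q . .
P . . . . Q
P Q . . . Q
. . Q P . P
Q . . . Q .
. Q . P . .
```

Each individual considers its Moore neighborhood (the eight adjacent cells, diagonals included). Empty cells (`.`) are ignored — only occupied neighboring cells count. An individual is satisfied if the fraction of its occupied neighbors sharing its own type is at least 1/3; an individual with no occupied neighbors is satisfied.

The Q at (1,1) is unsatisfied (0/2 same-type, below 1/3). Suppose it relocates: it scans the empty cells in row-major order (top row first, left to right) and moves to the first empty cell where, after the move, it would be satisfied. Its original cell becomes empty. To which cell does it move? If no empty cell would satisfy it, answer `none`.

Vacating (1,1). Empty cells in order:
  (1,5): 2/2 same-type → satisfied — stop here.

(1,5)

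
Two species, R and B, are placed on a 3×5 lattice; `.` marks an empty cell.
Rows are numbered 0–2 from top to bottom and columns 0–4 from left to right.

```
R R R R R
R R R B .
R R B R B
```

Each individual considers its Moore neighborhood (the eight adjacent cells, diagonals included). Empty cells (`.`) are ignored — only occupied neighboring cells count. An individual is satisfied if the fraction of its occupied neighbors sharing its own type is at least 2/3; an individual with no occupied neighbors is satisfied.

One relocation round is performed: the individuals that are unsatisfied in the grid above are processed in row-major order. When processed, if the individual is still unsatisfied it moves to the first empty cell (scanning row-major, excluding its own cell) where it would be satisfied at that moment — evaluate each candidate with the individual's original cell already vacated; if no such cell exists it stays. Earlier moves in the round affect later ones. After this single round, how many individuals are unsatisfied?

Initially unsatisfied (in order): (0,4), (1,3), (2,2), (2,3), (2,4).
  (0,4): no empty cell satisfies it; stays.
  (1,3): no empty cell satisfies it; stays.
  (2,2): no empty cell satisfies it; stays.
  (2,3): no empty cell satisfies it; stays.
  (2,4): no empty cell satisfies it; stays.
Resulting grid:
R R R R R
R R R B .
R R B R B
Unsatisfied now: (0,4), (1,3), (2,2), (2,3), (2,4).

5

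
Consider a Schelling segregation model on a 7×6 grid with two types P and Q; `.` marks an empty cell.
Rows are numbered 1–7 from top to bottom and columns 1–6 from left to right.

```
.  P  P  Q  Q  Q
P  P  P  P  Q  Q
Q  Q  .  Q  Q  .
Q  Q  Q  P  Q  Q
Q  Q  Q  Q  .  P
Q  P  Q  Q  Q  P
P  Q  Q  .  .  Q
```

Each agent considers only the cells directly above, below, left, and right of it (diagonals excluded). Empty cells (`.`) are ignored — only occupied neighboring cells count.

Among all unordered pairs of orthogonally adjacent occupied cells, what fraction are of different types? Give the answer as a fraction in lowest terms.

Scan each occupied cell's neighbors to the right and below so each pair is counted once.
From row 1: 2 unlike of 9 pairs (running 2/9).
From row 2: 4 unlike of 9 pairs (running 6/18).
From row 3: 1 unlike of 6 pairs (running 7/24).
From row 4: 4 unlike of 10 pairs (running 11/34).
From row 5: 1 unlike of 8 pairs (running 12/42).
From row 6: 6 unlike of 9 pairs (running 18/51).
From row 7: 1 unlike of 2 pairs (running 19/53).
Total adjacent occupied pairs: 53; unlike-type pairs: 19.
19/53 is already in lowest terms.

19/53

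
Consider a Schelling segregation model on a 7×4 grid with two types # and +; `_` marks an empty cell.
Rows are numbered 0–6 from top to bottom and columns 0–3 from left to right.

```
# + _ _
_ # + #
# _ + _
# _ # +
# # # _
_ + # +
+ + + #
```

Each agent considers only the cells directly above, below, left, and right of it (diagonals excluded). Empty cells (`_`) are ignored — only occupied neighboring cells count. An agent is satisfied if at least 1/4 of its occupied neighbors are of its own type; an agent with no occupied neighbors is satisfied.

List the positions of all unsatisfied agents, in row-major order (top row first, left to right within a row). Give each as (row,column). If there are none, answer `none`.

Row 0: (0,0)# 0/1 unhappy · (0,1)+ 0/2 unhappy
Row 1: (1,1)# 0/2 unhappy · (1,2)+ 1/3 ok · (1,3)# 0/1 unhappy
Row 2: (2,0)# 1/1 ok · (2,2)+ 1/2 ok
Row 3: (3,0)# 2/2 ok · (3,2)# 1/3 ok · (3,3)+ 0/1 unhappy
Row 4: (4,0)# 2/2 ok · (4,1)# 2/3 ok · (4,2)# 3/3 ok
Row 5: (5,1)+ 1/3 ok · (5,2)# 1/4 ok · (5,3)+ 0/2 unhappy
Row 6: (6,0)+ 1/1 ok · (6,1)+ 3/3 ok · (6,2)+ 1/3 ok · (6,3)# 0/2 unhappy

(0,0), (0,1), (1,1), (1,3), (3,3), (5,3), (6,3)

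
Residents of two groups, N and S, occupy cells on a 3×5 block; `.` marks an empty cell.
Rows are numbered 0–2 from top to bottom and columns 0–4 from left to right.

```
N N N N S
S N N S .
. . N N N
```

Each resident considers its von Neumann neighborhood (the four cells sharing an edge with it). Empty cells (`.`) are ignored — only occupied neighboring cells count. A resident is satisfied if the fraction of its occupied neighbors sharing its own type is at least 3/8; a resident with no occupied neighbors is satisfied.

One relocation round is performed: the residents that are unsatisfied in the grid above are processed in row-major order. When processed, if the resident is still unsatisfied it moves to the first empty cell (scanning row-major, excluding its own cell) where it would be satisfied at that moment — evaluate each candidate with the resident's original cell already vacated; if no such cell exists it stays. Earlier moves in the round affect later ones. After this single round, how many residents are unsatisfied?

Initially unsatisfied (in order): (0,3), (0,4), (1,0), (1,3).
  (0,3) → (2,1).
  (0,4): now satisfied by earlier moves; stays.
  (1,0) → (0,3).
  (1,3) → (1,4).
Resulting grid:
N N N S S
. N N . S
. N N N N
All satisfied now.

0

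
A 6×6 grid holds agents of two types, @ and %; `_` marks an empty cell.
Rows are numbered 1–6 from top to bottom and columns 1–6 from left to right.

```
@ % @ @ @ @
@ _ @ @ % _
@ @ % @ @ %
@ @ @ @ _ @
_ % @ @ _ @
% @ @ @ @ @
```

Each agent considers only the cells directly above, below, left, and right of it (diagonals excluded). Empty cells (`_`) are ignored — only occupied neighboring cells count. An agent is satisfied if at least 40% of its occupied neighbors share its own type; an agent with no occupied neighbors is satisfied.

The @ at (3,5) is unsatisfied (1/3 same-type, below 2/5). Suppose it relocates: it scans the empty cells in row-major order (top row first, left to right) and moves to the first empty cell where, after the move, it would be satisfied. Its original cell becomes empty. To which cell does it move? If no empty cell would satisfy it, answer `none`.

Vacating (3,5). Empty cells in order:
  (2,2): 3/4 same-type → satisfied — stop here.

(2,2)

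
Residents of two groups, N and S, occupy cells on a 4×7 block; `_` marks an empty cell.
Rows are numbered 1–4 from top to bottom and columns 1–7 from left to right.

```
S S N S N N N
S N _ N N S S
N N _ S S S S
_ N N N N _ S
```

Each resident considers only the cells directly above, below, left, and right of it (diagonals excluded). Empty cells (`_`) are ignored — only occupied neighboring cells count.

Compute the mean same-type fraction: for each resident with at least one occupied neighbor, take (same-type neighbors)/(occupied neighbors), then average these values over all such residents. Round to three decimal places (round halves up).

0.597

(1,1)S 2/2
(1,2)S 1/3
(1,3)N 0/2
(1,4)S 0/3
(1,5)N 2/3
(1,6)N 2/3
(1,7)N 1/2
(2,1)S 1/3
(2,2)N 1/3
(2,4)N 1/3
(2,5)N 2/4
(2,6)S 2/4
(2,7)S 2/3
(3,1)N 1/2
(3,2)N 3/3
(3,4)S 1/3
(3,5)S 2/4
(3,6)S 3/3
(3,7)S 3/3
(4,2)N 2/2
(4,3)N 2/2
(4,4)N 2/3
(4,5)N 1/2
(4,7)S 1/1
Sum over 24 residents: 2/2 + 1/3 + 0/2 + 0/3 + 2/3 + 2/3 + 1/2 + 1/3 + 1/3 + 1/3 + 2/4 + 2/4 + 2/3 + 1/2 + 3/3 + 1/3 + 2/4 + 3/3 + 3/3 + 2/2 + 2/2 + 2/3 + 1/2 + 1/1 = 43/3; mean = 43/3 ÷ 24 = 43/72 = 0.597222… → 0.597.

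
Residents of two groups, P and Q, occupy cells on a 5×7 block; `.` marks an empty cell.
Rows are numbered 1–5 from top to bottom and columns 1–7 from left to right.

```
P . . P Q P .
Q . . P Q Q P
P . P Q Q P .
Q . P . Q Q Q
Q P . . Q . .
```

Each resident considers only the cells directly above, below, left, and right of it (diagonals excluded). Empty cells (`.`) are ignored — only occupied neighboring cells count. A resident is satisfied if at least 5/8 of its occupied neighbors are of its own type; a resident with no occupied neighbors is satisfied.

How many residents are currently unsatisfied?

15

(1,1)P 0/1 ✗
(1,4)P 1/2 ✗
(1,5)Q 1/3 ✗
(1,6)P 0/2 ✗
(2,1)Q 0/2 ✗
(2,4)P 1/3 ✗
(2,5)Q 3/4 ✓
(2,6)Q 1/4 ✗
(2,7)P 0/1 ✗
(3,1)P 0/2 ✗
(3,3)P 1/2 ✗
(3,4)Q 1/3 ✗
(3,5)Q 3/4 ✓
(3,6)P 0/3 ✗
(4,1)Q 1/2 ✗
(4,3)P 1/1 ✓
(4,5)Q 3/3 ✓
(4,6)Q 2/3 ✓
(4,7)Q 1/1 ✓
(5,1)Q 1/2 ✗
(5,2)P 0/1 ✗
(5,5)Q 1/1 ✓
Unsatisfied: (1,1), (1,4), (1,5), (1,6), (2,1), (2,4), (2,6), (2,7), (3,1), (3,3), (3,4), (3,6), (4,1), (5,1), (5,2) — 15 in total.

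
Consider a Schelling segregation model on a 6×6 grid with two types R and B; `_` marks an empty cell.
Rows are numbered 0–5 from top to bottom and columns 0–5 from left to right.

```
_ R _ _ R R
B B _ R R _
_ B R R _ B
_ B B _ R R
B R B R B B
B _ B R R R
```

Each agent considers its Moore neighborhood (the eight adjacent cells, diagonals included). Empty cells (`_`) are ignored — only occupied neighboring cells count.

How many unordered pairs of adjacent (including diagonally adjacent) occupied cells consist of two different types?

Scan each occupied cell's neighbors to the right and below (and the two forward diagonals) so each pair is counted once.
From row 0: 2 unlike of 6 pairs (running 2/6).
From row 1: 2 unlike of 9 pairs (running 4/15).
From row 2: 6 unlike of 10 pairs (running 10/25).
From row 3: 7 unlike of 13 pairs (running 17/38).
From row 4: 13 unlike of 18 pairs (running 30/56).
From row 5: 1 unlike of 3 pairs (running 31/59).
Total adjacent occupied pairs: 59; unlike-type pairs: 31.

31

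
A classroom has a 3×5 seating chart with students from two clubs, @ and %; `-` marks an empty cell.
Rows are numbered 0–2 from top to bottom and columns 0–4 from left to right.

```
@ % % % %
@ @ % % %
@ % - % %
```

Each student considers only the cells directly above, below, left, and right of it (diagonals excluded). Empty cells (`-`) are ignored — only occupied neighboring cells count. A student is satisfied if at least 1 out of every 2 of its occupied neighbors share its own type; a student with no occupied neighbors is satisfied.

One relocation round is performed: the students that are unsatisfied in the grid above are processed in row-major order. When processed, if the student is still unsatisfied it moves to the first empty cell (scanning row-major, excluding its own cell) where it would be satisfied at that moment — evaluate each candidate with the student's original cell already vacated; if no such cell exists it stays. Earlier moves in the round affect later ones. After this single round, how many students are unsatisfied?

0

Initially unsatisfied (in order): (0,1), (1,1), (2,1).
  (0,1) → (2,2).
  (1,1) → (0,1).
  (2,1): now satisfied by earlier moves; stays.
Resulting grid:
@ @ % % %
@ - % % %
@ % % % %
All satisfied now.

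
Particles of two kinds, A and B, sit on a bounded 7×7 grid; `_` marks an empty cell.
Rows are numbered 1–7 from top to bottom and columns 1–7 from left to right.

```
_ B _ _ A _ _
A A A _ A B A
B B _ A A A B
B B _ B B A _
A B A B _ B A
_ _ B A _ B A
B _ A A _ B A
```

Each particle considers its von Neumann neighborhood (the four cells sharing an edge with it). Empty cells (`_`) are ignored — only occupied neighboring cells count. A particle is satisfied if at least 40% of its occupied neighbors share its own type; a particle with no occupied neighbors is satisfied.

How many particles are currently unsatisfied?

Row 1: (1,2)B 0/1 unhappy · (1,5)A 1/1 ok
Row 2: (2,1)A 1/2 ok · (2,2)A 2/4 ok · (2,3)A 1/1 ok · (2,5)A 2/3 ok · (2,6)B 0/3 unhappy · (2,7)A 0/2 unhappy
Row 3: (3,1)B 2/3 ok · (3,2)B 2/3 ok · (3,4)A 1/2 ok · (3,5)A 3/4 ok · (3,6)A 2/4 ok · (3,7)B 0/2 unhappy
Row 4: (4,1)B 2/3 ok · (4,2)B 3/3 ok · (4,4)B 2/3 ok · (4,5)B 1/3 unhappy · (4,6)A 1/3 unhappy
Row 5: (5,1)A 0/2 unhappy · (5,2)B 1/3 unhappy · (5,3)A 0/3 unhappy · (5,4)B 1/3 unhappy · (5,6)B 1/3 unhappy · (5,7)A 1/2 ok
Row 6: (6,3)B 0/3 unhappy · (6,4)A 1/3 unhappy · (6,6)B 2/3 ok · (6,7)A 2/3 ok
Row 7: (7,1)B 0/0 ok · (7,3)A 1/2 ok · (7,4)A 2/2 ok · (7,6)B 1/2 ok · (7,7)A 1/2 ok
Unsatisfied: (1,2), (2,6), (2,7), (3,7), (4,5), (4,6), (5,1), (5,2), (5,3), (5,4), (5,6), (6,3), (6,4) — 13 in total.

13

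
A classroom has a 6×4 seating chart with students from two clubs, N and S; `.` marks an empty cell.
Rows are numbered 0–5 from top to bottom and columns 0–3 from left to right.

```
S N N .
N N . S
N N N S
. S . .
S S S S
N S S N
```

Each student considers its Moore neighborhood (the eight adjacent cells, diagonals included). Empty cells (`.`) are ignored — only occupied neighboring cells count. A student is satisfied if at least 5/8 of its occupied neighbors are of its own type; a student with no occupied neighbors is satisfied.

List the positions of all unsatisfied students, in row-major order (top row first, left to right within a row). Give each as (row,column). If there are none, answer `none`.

(0,0), (1,3), (2,2), (2,3), (3,1), (5,0), (5,3)

(0,0)S 0/3 unhappy
(0,1)N 3/4 ok
(0,2)N 2/3 ok
(1,0)N 4/5 ok
(1,1)N 6/7 ok
(1,3)S 1/3 unhappy
(2,0)N 3/4 ok
(2,1)N 4/5 ok
(2,2)N 2/5 unhappy
(2,3)S 1/2 unhappy
(3,1)S 3/6 unhappy
(4,0)S 3/4 ok
(4,1)S 5/6 ok
(4,2)S 5/6 ok
(4,3)S 2/3 ok
(5,0)N 0/3 unhappy
(5,1)S 4/5 ok
(5,2)S 4/5 ok
(5,3)N 0/3 unhappy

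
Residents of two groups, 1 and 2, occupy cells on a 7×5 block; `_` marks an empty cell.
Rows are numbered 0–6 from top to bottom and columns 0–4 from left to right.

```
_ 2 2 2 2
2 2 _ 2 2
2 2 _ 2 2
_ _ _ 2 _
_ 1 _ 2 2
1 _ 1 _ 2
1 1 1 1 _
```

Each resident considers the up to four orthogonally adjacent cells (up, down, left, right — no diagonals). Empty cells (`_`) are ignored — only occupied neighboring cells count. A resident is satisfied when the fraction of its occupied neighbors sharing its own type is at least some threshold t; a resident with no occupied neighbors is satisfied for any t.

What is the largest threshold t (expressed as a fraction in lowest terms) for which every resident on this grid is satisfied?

(0,1)2 2/2
(0,2)2 2/2
(0,3)2 3/3
(0,4)2 2/2
(1,0)2 2/2
(1,1)2 3/3
(1,3)2 3/3
(1,4)2 3/3
(2,0)2 2/2
(2,1)2 2/2
(2,3)2 3/3
(2,4)2 2/2
(3,3)2 2/2
(4,1)1 — no occupied neighbors
(4,3)2 2/2
(4,4)2 2/2
(5,0)1 1/1
(5,2)1 1/1
(5,4)2 1/1
(6,0)1 2/2
(6,1)1 2/2
(6,2)1 3/3
(6,3)1 1/1
The smallest same-type fraction is 2/2 at (0,1), which reduces to 1/1. Any threshold above that leaves this resident unsatisfied.

1/1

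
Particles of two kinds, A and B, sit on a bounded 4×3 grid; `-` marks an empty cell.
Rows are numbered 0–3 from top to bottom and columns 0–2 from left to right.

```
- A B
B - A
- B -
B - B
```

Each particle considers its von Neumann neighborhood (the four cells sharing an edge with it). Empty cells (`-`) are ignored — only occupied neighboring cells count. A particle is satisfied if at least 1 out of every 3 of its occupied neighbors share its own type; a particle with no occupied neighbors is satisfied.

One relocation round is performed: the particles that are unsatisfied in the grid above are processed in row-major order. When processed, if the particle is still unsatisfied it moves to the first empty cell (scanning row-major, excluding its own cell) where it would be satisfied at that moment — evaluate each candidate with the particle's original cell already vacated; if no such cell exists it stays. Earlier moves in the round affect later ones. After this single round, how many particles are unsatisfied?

1

Initially unsatisfied (in order): (0,1), (0,2), (1,2).
  (0,1) → (1,1).
  (0,2) → (0,0).
  (1,2): now satisfied by earlier moves; stays.
Resulting grid:
B - -
B A A
- B -
B - B
Unsatisfied now: (2,1).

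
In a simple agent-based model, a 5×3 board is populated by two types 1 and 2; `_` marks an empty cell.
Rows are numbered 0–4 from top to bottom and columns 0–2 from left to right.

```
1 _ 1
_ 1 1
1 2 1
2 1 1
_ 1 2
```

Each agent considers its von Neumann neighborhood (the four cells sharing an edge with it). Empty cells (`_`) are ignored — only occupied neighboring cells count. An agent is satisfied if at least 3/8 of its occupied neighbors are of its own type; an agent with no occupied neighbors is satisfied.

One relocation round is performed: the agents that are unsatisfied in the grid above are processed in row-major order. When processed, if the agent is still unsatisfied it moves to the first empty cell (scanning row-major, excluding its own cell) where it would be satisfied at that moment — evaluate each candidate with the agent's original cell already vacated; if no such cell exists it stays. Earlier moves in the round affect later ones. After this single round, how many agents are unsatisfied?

0

Initially unsatisfied (in order): (2,0), (2,1), (3,0), (4,2).
  (2,0) → (0,1).
  (2,1) → (2,0).
  (3,0): now satisfied by earlier moves; stays.
  (4,2) → (4,0).
Resulting grid:
1 1 1
_ 1 1
2 _ 1
2 1 1
2 1 _
All satisfied now.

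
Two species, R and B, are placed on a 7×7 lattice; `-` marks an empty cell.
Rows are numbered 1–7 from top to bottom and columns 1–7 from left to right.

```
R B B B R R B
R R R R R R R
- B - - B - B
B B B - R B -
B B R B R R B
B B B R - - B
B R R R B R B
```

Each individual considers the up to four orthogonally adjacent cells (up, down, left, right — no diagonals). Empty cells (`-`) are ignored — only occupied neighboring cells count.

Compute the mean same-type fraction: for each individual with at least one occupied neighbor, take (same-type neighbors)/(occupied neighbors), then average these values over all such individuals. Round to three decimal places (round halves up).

0.504

(1,1)R 1/2
(1,2)B 1/3
(1,3)B 2/3
(1,4)B 1/3
(1,5)R 2/3
(1,6)R 2/3
(1,7)B 0/2
(2,1)R 2/2
(2,2)R 2/4
(2,3)R 2/3
(2,4)R 2/3
(2,5)R 3/4
(2,6)R 3/3
(2,7)R 1/3
(3,2)B 1/2
(3,5)B 0/2
(3,7)B 0/1
(4,1)B 2/2
(4,2)B 4/4
(4,3)B 1/2
(4,5)R 1/3
(4,6)B 0/2
(5,1)B 3/3
(5,2)B 3/4
(5,3)R 0/4
(5,4)B 0/3
(5,5)R 2/3
(5,6)R 1/3
(5,7)B 1/2
(6,1)B 3/3
(6,2)B 3/4
(6,3)B 1/4
(6,4)R 1/3
(6,7)B 2/2
(7,1)B 1/2
(7,2)R 1/3
(7,3)R 2/3
(7,4)R 2/3
(7,5)B 0/2
(7,6)R 0/2
(7,7)B 1/2
Sum over 41 individuals: 1/2 + 1/3 + 2/3 + 1/3 + 2/3 + 2/3 + 0/2 + 2/2 + 2/4 + 2/3 + 2/3 + 3/4 + 3/3 + 1/3 + 1/2 + 0/2 + 0/1 + 2/2 + 4/4 + 1/2 + 1/3 + 0/2 + 3/3 + 3/4 + 0/4 + 0/3 + 2/3 + 1/3 + 1/2 + 3/3 + 3/4 + 1/4 + 1/3 + 2/2 + 1/2 + 1/3 + 2/3 + 2/3 + 0/2 + 0/2 + 1/2 = 62/3; mean = 62/3 ÷ 41 = 62/123 = 0.504065… → 0.504.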